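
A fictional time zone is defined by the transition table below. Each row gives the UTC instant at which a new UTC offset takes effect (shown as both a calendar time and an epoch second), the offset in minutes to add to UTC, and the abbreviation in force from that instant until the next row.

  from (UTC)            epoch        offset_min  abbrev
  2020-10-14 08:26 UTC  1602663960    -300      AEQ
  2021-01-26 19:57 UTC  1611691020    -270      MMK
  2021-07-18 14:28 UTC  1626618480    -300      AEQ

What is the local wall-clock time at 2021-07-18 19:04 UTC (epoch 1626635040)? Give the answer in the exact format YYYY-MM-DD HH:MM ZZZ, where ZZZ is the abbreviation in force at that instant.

2021-07-18 14:04 AEQ

Query: 2021-07-18 19:04 UTC
Rule 3/3 (AEQ, -05:00): 2021-07-18 14:28 UTC ≤ query < +∞
19·60 + 4 - 300 = 844 min
844 = 0·1440 + 844; 844 = 14·60 + 4 → 14:04, same day
→ 2021-07-18 14:04 AEQ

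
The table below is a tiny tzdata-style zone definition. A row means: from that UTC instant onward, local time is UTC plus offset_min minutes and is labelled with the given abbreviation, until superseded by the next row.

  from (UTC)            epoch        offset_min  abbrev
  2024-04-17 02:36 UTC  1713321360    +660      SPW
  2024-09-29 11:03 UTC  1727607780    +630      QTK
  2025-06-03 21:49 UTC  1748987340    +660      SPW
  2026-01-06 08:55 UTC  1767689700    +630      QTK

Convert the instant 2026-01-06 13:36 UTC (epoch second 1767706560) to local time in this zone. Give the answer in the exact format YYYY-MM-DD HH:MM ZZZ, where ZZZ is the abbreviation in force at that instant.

Query: 2026-01-06 13:36 UTC
Rule 4/4 (QTK, +10:30): 2026-01-06 08:55 UTC ≤ query < +∞
13·60 + 36 + 630 = 1446 min
1446 = 1·1440 + 6; 6 = 0·60 + 6 → 00:06, 2026-01-06 + 1 day = 2026-01-07
→ 2026-01-07 00:06 QTK

2026-01-07 00:06 QTK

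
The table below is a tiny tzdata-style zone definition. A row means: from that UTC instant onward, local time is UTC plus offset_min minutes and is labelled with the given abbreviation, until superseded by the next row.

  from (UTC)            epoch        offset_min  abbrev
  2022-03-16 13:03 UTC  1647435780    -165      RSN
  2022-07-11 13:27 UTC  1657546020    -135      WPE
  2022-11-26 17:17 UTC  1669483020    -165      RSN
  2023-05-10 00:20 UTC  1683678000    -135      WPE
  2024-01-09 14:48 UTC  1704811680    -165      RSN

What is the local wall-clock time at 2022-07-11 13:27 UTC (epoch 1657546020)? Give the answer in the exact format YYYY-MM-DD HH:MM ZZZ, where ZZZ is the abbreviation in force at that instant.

2022-07-11 11:12 WPE

Query: 2022-07-11 13:27 UTC
Rule 2/5 (WPE, -02:15): 2022-07-11 13:27 UTC ≤ query < 2022-11-26 17:17 UTC
13·60 + 27 - 135 = 672 min
672 = 0·1440 + 672; 672 = 11·60 + 12 → 11:12, same day
→ 2022-07-11 11:12 WPE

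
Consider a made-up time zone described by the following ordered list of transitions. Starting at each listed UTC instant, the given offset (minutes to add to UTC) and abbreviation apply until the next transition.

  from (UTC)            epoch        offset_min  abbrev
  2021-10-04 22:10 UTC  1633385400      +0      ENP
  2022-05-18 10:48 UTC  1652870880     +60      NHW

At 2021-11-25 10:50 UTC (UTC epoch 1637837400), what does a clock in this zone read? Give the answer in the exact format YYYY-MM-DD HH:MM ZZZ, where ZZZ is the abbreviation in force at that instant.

2021-11-25 10:50 ENP

Query: 2021-11-25 10:50 UTC
Rule 1/2 (ENP, +00:00): 2021-10-04 22:10 UTC ≤ query < 2022-05-18 10:48 UTC
10·60 + 50 + 0 = 650 min
650 = 0·1440 + 650; 650 = 10·60 + 50 → 10:50, same day
→ 2021-11-25 10:50 ENP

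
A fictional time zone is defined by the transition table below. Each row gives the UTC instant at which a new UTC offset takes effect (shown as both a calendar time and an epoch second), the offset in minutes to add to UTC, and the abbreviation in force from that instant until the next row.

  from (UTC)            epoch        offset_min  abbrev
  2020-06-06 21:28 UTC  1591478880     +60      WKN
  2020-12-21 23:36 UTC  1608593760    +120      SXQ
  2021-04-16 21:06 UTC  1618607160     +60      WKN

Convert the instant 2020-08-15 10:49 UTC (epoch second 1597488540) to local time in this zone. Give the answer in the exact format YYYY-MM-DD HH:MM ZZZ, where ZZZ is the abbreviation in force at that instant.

Query: 2020-08-15 10:49 UTC
Rule 1/3 (WKN, +01:00): 2020-06-06 21:28 UTC ≤ query < 2020-12-21 23:36 UTC
10·60 + 49 + 60 = 709 min
709 = 0·1440 + 709; 709 = 11·60 + 49 → 11:49, same day
→ 2020-08-15 11:49 WKN

2020-08-15 11:49 WKN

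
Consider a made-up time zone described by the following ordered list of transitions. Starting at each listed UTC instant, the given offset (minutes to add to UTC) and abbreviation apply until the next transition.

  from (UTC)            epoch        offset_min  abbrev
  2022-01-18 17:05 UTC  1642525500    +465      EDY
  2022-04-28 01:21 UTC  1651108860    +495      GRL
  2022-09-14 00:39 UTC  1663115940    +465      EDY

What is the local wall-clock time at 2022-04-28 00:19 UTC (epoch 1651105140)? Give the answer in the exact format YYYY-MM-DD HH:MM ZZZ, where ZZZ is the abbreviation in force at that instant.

2022-04-28 08:04 EDY

Query: 2022-04-28 00:19 UTC
Rule 1/3 (EDY, +07:45): 2022-01-18 17:05 UTC ≤ query < 2022-04-28 01:21 UTC
0·60 + 19 + 465 = 484 min
484 = 0·1440 + 484; 484 = 8·60 + 4 → 08:04, same day
→ 2022-04-28 08:04 EDY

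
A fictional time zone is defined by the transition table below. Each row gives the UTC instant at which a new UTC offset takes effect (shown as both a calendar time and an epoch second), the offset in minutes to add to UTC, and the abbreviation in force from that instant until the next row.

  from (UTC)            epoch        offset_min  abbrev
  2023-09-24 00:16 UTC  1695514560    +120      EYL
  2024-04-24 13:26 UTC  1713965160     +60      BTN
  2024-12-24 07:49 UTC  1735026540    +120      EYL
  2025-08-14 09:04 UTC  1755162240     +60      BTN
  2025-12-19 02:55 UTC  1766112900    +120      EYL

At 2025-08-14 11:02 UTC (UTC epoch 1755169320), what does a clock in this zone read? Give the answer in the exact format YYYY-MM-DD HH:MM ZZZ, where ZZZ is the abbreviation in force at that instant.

2025-08-14 12:02 BTN

Query: 2025-08-14 11:02 UTC
Rule 4/5 (BTN, +01:00): 2025-08-14 09:04 UTC ≤ query < 2025-12-19 02:55 UTC
11·60 + 2 + 60 = 722 min
722 = 0·1440 + 722; 722 = 12·60 + 2 → 12:02, same day
→ 2025-08-14 12:02 BTN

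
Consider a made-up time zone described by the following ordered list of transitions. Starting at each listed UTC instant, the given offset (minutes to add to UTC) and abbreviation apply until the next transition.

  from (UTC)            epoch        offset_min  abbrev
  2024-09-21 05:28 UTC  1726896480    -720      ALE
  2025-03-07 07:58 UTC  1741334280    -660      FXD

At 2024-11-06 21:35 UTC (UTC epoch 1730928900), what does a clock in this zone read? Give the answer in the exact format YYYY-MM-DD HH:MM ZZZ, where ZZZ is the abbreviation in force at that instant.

Query: 2024-11-06 21:35 UTC
Rule 1/2 (ALE, -12:00): 2024-09-21 05:28 UTC ≤ query < 2025-03-07 07:58 UTC
21·60 + 35 - 720 = 575 min
575 = 0·1440 + 575; 575 = 9·60 + 35 → 09:35, same day
→ 2024-11-06 09:35 ALE

2024-11-06 09:35 ALE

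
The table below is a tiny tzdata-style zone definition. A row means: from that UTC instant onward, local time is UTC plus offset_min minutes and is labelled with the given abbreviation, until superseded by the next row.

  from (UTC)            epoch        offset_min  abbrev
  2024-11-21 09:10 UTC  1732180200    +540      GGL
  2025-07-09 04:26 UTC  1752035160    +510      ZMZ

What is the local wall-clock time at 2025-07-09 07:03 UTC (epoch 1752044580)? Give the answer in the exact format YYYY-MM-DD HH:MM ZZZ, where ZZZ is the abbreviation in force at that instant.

2025-07-09 15:33 ZMZ

Query: 2025-07-09 07:03 UTC
Rule 2/2 (ZMZ, +08:30): 2025-07-09 04:26 UTC ≤ query < +∞
7·60 + 3 + 510 = 933 min
933 = 0·1440 + 933; 933 = 15·60 + 33 → 15:33, same day
→ 2025-07-09 15:33 ZMZ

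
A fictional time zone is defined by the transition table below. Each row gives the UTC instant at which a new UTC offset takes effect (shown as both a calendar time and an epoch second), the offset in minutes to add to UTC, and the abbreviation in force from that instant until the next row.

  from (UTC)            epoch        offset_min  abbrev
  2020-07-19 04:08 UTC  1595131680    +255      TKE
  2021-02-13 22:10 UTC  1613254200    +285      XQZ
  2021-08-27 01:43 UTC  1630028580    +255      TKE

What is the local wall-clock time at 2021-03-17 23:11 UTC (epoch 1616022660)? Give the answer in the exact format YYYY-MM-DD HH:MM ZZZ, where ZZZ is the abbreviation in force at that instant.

2021-03-18 03:56 XQZ

Query: 2021-03-17 23:11 UTC
Rule 2/3 (XQZ, +04:45): 2021-02-13 22:10 UTC ≤ query < 2021-08-27 01:43 UTC
23·60 + 11 + 285 = 1676 min
1676 = 1·1440 + 236; 236 = 3·60 + 56 → 03:56, 2021-03-17 + 1 day = 2021-03-18
→ 2021-03-18 03:56 XQZ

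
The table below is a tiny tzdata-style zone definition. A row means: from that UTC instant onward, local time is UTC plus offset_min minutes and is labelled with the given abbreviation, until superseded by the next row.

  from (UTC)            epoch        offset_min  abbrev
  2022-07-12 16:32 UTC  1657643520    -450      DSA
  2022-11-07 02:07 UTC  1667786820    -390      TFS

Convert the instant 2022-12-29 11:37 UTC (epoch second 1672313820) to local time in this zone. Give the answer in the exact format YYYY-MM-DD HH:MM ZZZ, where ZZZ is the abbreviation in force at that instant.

2022-12-29 05:07 TFS

Query: 2022-12-29 11:37 UTC
Rule 2/2 (TFS, -06:30): 2022-11-07 02:07 UTC ≤ query < +∞
11·60 + 37 - 390 = 307 min
307 = 0·1440 + 307; 307 = 5·60 + 7 → 05:07, same day
→ 2022-12-29 05:07 TFS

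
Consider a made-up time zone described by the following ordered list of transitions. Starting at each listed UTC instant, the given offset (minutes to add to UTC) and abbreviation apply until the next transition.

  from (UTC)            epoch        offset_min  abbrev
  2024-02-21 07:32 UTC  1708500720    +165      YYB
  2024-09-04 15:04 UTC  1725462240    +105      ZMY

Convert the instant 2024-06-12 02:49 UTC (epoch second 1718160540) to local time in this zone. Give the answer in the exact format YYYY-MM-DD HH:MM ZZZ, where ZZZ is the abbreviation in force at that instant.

Query: 2024-06-12 02:49 UTC
Rule 1/2 (YYB, +02:45): 2024-02-21 07:32 UTC ≤ query < 2024-09-04 15:04 UTC
2·60 + 49 + 165 = 334 min
334 = 0·1440 + 334; 334 = 5·60 + 34 → 05:34, same day
→ 2024-06-12 05:34 YYB

2024-06-12 05:34 YYB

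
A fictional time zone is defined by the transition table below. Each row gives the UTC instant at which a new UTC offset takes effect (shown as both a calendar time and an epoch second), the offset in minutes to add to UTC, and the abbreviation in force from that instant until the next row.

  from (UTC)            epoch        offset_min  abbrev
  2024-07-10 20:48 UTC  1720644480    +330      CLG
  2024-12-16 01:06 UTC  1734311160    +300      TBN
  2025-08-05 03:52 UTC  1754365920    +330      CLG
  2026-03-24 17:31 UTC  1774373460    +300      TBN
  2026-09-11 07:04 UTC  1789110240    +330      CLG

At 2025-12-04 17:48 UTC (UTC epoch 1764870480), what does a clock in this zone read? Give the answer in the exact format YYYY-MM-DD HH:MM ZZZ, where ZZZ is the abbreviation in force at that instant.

2025-12-04 23:18 CLG

Query: 2025-12-04 17:48 UTC
Rule 3/5 (CLG, +05:30): 2025-08-05 03:52 UTC ≤ query < 2026-03-24 17:31 UTC
17·60 + 48 + 330 = 1398 min
1398 = 0·1440 + 1398; 1398 = 23·60 + 18 → 23:18, same day
→ 2025-12-04 23:18 CLG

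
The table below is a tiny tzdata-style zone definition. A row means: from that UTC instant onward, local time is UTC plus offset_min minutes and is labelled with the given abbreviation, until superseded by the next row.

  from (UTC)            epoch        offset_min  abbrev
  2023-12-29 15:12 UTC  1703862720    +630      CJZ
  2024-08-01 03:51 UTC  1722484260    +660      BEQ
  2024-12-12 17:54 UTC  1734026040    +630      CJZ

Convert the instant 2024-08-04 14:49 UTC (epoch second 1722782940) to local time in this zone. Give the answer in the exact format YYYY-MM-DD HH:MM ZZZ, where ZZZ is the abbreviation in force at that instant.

2024-08-05 01:49 BEQ

Query: 2024-08-04 14:49 UTC
Rule 2/3 (BEQ, +11:00): 2024-08-01 03:51 UTC ≤ query < 2024-12-12 17:54 UTC
14·60 + 49 + 660 = 1549 min
1549 = 1·1440 + 109; 109 = 1·60 + 49 → 01:49, 2024-08-04 + 1 day = 2024-08-05
→ 2024-08-05 01:49 BEQ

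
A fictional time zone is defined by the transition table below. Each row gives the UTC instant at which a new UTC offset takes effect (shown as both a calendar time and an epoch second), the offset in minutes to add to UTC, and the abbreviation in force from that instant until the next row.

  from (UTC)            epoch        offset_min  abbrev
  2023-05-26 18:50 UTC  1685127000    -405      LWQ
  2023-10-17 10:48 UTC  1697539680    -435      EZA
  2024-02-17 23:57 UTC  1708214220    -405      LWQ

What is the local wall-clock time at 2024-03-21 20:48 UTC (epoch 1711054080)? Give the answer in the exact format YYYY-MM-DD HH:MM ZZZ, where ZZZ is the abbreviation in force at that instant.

Query: 2024-03-21 20:48 UTC
Rule 3/3 (LWQ, -06:45): 2024-02-17 23:57 UTC ≤ query < +∞
20·60 + 48 - 405 = 843 min
843 = 0·1440 + 843; 843 = 14·60 + 3 → 14:03, same day
→ 2024-03-21 14:03 LWQ

2024-03-21 14:03 LWQ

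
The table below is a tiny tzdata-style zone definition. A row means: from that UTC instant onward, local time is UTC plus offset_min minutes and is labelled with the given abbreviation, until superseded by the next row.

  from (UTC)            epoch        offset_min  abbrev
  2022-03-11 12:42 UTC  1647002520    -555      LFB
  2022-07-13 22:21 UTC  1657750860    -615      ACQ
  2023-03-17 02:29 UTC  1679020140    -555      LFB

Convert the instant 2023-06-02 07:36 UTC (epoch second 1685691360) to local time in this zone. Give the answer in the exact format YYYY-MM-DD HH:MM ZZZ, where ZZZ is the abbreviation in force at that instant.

2023-06-01 22:21 LFB

Query: 2023-06-02 07:36 UTC
Rule 3/3 (LFB, -09:15): 2023-03-17 02:29 UTC ≤ query < +∞
7·60 + 36 - 555 = -99 min
-99 = -1·1440 + 1341; 1341 = 22·60 + 21 → 22:21, 2023-06-02 - 1 day = 2023-06-01
→ 2023-06-01 22:21 LFB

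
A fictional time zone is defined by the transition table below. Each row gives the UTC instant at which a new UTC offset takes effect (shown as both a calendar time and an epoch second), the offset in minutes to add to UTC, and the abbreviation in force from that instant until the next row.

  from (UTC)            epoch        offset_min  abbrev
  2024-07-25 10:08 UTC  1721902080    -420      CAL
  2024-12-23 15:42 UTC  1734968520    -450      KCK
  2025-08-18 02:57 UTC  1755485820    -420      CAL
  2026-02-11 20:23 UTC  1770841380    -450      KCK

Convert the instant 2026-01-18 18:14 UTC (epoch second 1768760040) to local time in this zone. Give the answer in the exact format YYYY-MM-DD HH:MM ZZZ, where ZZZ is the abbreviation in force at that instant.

2026-01-18 11:14 CAL

Query: 2026-01-18 18:14 UTC
Rule 3/4 (CAL, -07:00): 2025-08-18 02:57 UTC ≤ query < 2026-02-11 20:23 UTC
18·60 + 14 - 420 = 674 min
674 = 0·1440 + 674; 674 = 11·60 + 14 → 11:14, same day
→ 2026-01-18 11:14 CAL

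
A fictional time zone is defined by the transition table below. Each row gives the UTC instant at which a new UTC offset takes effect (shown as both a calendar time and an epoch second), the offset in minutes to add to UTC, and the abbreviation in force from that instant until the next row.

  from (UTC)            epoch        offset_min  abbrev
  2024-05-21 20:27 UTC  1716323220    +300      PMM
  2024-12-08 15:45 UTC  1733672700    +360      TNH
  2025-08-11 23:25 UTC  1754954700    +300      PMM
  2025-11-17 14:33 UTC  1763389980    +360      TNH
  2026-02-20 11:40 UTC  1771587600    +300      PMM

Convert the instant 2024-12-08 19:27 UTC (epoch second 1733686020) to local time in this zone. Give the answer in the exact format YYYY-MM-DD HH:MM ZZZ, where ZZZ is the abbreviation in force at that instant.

Query: 2024-12-08 19:27 UTC
Rule 2/5 (TNH, +06:00): 2024-12-08 15:45 UTC ≤ query < 2025-08-11 23:25 UTC
19·60 + 27 + 360 = 1527 min
1527 = 1·1440 + 87; 87 = 1·60 + 27 → 01:27, 2024-12-08 + 1 day = 2024-12-09
→ 2024-12-09 01:27 TNH

2024-12-09 01:27 TNH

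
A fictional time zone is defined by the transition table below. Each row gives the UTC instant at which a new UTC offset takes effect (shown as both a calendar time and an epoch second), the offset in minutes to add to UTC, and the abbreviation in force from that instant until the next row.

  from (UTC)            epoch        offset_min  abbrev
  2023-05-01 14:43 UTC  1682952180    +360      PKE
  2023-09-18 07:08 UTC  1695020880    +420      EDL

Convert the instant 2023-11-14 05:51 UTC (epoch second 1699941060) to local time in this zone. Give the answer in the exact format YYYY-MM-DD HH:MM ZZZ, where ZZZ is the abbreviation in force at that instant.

2023-11-14 12:51 EDL

Query: 2023-11-14 05:51 UTC
Rule 2/2 (EDL, +07:00): 2023-09-18 07:08 UTC ≤ query < +∞
5·60 + 51 + 420 = 771 min
771 = 0·1440 + 771; 771 = 12·60 + 51 → 12:51, same day
→ 2023-11-14 12:51 EDL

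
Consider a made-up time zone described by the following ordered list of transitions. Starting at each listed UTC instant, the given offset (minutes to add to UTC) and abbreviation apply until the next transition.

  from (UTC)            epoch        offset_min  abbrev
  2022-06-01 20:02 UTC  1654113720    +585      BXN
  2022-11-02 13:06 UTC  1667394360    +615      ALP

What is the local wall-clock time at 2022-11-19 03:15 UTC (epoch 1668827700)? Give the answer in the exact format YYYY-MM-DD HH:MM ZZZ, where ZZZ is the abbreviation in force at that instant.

Query: 2022-11-19 03:15 UTC
Rule 2/2 (ALP, +10:15): 2022-11-02 13:06 UTC ≤ query < +∞
3·60 + 15 + 615 = 810 min
810 = 0·1440 + 810; 810 = 13·60 + 30 → 13:30, same day
→ 2022-11-19 13:30 ALP

2022-11-19 13:30 ALP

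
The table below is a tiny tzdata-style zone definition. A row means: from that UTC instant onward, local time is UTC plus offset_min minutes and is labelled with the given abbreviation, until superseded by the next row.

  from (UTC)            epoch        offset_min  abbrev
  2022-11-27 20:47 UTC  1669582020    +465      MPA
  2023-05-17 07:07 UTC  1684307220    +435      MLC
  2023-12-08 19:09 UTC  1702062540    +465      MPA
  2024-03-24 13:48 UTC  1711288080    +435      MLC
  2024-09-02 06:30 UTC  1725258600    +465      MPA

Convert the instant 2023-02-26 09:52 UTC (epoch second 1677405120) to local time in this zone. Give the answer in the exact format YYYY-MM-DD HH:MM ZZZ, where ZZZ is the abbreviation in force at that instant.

2023-02-26 17:37 MPA

Query: 2023-02-26 09:52 UTC
Rule 1/5 (MPA, +07:45): 2022-11-27 20:47 UTC ≤ query < 2023-05-17 07:07 UTC
9·60 + 52 + 465 = 1057 min
1057 = 0·1440 + 1057; 1057 = 17·60 + 37 → 17:37, same day
→ 2023-02-26 17:37 MPA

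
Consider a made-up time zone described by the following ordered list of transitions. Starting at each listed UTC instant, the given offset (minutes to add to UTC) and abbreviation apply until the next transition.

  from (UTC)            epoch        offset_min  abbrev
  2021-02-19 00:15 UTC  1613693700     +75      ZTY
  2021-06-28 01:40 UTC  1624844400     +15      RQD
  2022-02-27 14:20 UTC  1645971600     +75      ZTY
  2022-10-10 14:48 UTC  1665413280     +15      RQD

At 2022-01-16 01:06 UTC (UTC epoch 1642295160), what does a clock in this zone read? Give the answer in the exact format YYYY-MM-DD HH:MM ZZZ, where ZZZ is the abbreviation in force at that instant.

2022-01-16 01:21 RQD

Query: 2022-01-16 01:06 UTC
Rule 2/4 (RQD, +00:15): 2021-06-28 01:40 UTC ≤ query < 2022-02-27 14:20 UTC
1·60 + 6 + 15 = 81 min
81 = 0·1440 + 81; 81 = 1·60 + 21 → 01:21, same day
→ 2022-01-16 01:21 RQD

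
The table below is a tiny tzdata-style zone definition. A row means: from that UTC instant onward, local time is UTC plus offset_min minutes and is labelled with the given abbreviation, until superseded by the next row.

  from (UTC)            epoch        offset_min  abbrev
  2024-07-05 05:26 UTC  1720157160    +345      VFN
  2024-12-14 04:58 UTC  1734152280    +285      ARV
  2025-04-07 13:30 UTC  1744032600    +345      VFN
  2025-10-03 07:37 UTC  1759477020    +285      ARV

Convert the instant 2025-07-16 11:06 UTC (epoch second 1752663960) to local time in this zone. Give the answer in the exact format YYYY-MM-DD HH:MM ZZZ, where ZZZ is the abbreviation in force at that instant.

2025-07-16 16:51 VFN

Query: 2025-07-16 11:06 UTC
Rule 3/4 (VFN, +05:45): 2025-04-07 13:30 UTC ≤ query < 2025-10-03 07:37 UTC
11·60 + 6 + 345 = 1011 min
1011 = 0·1440 + 1011; 1011 = 16·60 + 51 → 16:51, same day
→ 2025-07-16 16:51 VFN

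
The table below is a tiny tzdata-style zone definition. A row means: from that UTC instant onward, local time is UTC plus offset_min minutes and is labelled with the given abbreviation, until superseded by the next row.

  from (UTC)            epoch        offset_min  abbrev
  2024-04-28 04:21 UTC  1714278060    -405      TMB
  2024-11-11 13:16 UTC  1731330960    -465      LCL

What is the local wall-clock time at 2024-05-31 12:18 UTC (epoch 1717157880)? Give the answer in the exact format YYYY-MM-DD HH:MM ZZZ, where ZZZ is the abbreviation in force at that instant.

Query: 2024-05-31 12:18 UTC
Rule 1/2 (TMB, -06:45): 2024-04-28 04:21 UTC ≤ query < 2024-11-11 13:16 UTC
12·60 + 18 - 405 = 333 min
333 = 0·1440 + 333; 333 = 5·60 + 33 → 05:33, same day
→ 2024-05-31 05:33 TMB

2024-05-31 05:33 TMB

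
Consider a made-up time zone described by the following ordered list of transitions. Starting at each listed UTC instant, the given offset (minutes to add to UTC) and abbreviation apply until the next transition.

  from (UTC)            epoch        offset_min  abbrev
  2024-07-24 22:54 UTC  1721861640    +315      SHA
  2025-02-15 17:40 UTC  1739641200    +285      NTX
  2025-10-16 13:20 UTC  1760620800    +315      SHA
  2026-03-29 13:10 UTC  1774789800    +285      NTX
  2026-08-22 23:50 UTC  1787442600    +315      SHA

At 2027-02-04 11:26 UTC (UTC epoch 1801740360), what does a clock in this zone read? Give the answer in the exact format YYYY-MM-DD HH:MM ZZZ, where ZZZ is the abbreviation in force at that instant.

Query: 2027-02-04 11:26 UTC
Rule 5/5 (SHA, +05:15): 2026-08-22 23:50 UTC ≤ query < +∞
11·60 + 26 + 315 = 1001 min
1001 = 0·1440 + 1001; 1001 = 16·60 + 41 → 16:41, same day
→ 2027-02-04 16:41 SHA

2027-02-04 16:41 SHA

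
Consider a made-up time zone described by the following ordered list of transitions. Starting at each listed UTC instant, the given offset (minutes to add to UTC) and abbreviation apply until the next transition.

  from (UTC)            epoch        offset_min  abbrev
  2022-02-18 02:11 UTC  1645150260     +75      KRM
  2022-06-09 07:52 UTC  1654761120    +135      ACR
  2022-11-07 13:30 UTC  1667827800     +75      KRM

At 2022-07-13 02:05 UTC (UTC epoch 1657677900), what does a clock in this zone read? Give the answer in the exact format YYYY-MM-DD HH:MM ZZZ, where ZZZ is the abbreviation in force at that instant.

Query: 2022-07-13 02:05 UTC
Rule 2/3 (ACR, +02:15): 2022-06-09 07:52 UTC ≤ query < 2022-11-07 13:30 UTC
2·60 + 5 + 135 = 260 min
260 = 0·1440 + 260; 260 = 4·60 + 20 → 04:20, same day
→ 2022-07-13 04:20 ACR

2022-07-13 04:20 ACR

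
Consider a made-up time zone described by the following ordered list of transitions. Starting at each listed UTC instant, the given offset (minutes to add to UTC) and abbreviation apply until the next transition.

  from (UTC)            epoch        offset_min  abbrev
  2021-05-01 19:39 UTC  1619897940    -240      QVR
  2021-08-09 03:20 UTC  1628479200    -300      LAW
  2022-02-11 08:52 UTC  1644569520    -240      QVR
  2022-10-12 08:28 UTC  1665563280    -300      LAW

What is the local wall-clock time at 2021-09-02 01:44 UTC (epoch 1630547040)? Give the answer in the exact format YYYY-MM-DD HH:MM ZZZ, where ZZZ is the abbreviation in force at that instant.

2021-09-01 20:44 LAW

Query: 2021-09-02 01:44 UTC
Rule 2/4 (LAW, -05:00): 2021-08-09 03:20 UTC ≤ query < 2022-02-11 08:52 UTC
1·60 + 44 - 300 = -196 min
-196 = -1·1440 + 1244; 1244 = 20·60 + 44 → 20:44, 2021-09-02 - 1 day = 2021-09-01
→ 2021-09-01 20:44 LAW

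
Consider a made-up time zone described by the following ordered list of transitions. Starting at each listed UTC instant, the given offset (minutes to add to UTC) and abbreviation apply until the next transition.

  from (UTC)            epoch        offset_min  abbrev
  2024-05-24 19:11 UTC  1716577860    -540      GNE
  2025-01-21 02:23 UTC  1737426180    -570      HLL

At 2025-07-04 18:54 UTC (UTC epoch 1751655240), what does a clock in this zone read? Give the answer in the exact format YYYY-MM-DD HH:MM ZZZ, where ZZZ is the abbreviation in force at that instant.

Query: 2025-07-04 18:54 UTC
Rule 2/2 (HLL, -09:30): 2025-01-21 02:23 UTC ≤ query < +∞
18·60 + 54 - 570 = 564 min
564 = 0·1440 + 564; 564 = 9·60 + 24 → 09:24, same day
→ 2025-07-04 09:24 HLL

2025-07-04 09:24 HLL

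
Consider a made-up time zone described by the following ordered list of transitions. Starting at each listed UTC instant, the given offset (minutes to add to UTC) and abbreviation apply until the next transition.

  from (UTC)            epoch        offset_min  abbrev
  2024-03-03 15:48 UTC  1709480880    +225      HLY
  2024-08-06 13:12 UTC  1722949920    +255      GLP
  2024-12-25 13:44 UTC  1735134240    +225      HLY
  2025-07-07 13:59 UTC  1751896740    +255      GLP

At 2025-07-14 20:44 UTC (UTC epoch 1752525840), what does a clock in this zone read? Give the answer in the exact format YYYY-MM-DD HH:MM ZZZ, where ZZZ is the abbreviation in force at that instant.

2025-07-15 00:59 GLP

Query: 2025-07-14 20:44 UTC
Rule 4/4 (GLP, +04:15): 2025-07-07 13:59 UTC ≤ query < +∞
20·60 + 44 + 255 = 1499 min
1499 = 1·1440 + 59; 59 = 0·60 + 59 → 00:59, 2025-07-14 + 1 day = 2025-07-15
→ 2025-07-15 00:59 GLP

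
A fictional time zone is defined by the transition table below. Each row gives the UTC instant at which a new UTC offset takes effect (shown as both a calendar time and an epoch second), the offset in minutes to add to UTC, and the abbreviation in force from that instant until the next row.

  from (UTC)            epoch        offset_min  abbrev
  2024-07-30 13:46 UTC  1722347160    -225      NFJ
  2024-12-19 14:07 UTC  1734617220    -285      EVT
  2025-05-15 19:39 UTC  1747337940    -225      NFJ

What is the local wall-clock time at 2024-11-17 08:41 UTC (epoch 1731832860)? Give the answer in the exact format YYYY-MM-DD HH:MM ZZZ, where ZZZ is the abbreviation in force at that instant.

Query: 2024-11-17 08:41 UTC
Rule 1/3 (NFJ, -03:45): 2024-07-30 13:46 UTC ≤ query < 2024-12-19 14:07 UTC
8·60 + 41 - 225 = 296 min
296 = 0·1440 + 296; 296 = 4·60 + 56 → 04:56, same day
→ 2024-11-17 04:56 NFJ

2024-11-17 04:56 NFJ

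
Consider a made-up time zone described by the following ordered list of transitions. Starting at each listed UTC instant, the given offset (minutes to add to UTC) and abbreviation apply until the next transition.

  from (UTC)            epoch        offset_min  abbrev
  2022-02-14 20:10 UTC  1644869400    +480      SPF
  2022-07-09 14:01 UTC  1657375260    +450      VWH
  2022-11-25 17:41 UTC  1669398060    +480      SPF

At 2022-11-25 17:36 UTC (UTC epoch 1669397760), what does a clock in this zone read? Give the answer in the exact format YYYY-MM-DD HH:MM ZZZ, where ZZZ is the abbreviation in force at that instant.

2022-11-26 01:06 VWH

Query: 2022-11-25 17:36 UTC
Rule 2/3 (VWH, +07:30): 2022-07-09 14:01 UTC ≤ query < 2022-11-25 17:41 UTC
17·60 + 36 + 450 = 1506 min
1506 = 1·1440 + 66; 66 = 1·60 + 6 → 01:06, 2022-11-25 + 1 day = 2022-11-26
→ 2022-11-26 01:06 VWH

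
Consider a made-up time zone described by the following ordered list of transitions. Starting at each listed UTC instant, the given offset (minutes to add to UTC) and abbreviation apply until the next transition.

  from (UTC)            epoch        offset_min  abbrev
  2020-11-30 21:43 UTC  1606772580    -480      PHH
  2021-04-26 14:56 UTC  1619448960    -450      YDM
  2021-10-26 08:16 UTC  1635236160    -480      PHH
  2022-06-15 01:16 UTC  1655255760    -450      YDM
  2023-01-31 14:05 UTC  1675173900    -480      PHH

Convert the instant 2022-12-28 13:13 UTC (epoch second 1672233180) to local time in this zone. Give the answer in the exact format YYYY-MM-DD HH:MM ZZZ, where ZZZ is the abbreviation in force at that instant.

Query: 2022-12-28 13:13 UTC
Rule 4/5 (YDM, -07:30): 2022-06-15 01:16 UTC ≤ query < 2023-01-31 14:05 UTC
13·60 + 13 - 450 = 343 min
343 = 0·1440 + 343; 343 = 5·60 + 43 → 05:43, same day
→ 2022-12-28 05:43 YDM

2022-12-28 05:43 YDM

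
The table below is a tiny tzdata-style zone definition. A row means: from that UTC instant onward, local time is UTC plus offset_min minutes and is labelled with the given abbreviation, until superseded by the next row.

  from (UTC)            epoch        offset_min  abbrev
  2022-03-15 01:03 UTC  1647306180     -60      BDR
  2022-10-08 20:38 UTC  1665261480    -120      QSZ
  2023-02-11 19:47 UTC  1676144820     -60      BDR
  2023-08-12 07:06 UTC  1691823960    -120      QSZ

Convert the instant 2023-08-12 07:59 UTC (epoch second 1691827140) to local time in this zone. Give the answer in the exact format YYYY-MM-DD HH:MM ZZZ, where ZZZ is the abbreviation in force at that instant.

Query: 2023-08-12 07:59 UTC
Rule 4/4 (QSZ, -02:00): 2023-08-12 07:06 UTC ≤ query < +∞
7·60 + 59 - 120 = 359 min
359 = 0·1440 + 359; 359 = 5·60 + 59 → 05:59, same day
→ 2023-08-12 05:59 QSZ

2023-08-12 05:59 QSZ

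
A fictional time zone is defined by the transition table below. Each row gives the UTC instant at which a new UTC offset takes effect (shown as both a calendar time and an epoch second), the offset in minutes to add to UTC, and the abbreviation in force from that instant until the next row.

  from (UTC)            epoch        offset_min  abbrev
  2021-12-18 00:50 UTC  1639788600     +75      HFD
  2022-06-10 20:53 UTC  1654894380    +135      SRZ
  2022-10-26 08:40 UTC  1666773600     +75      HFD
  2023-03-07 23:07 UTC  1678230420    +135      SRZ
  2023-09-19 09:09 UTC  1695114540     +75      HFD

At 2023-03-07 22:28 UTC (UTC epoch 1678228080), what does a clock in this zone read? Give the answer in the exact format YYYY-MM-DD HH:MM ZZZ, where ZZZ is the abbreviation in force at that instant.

Query: 2023-03-07 22:28 UTC
Rule 3/5 (HFD, +01:15): 2022-10-26 08:40 UTC ≤ query < 2023-03-07 23:07 UTC
22·60 + 28 + 75 = 1423 min
1423 = 0·1440 + 1423; 1423 = 23·60 + 43 → 23:43, same day
→ 2023-03-07 23:43 HFD

2023-03-07 23:43 HFD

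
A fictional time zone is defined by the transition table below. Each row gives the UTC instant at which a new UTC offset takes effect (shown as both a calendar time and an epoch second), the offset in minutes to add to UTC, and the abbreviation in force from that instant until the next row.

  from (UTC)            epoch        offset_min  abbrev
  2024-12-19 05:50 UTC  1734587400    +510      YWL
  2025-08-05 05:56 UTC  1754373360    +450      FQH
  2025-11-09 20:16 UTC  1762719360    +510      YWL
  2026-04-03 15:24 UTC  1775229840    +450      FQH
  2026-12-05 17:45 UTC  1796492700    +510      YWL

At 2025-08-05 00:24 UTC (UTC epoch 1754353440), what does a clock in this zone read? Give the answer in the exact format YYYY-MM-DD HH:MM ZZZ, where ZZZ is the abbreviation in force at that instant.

2025-08-05 08:54 YWL

Query: 2025-08-05 00:24 UTC
Rule 1/5 (YWL, +08:30): 2024-12-19 05:50 UTC ≤ query < 2025-08-05 05:56 UTC
0·60 + 24 + 510 = 534 min
534 = 0·1440 + 534; 534 = 8·60 + 54 → 08:54, same day
→ 2025-08-05 08:54 YWL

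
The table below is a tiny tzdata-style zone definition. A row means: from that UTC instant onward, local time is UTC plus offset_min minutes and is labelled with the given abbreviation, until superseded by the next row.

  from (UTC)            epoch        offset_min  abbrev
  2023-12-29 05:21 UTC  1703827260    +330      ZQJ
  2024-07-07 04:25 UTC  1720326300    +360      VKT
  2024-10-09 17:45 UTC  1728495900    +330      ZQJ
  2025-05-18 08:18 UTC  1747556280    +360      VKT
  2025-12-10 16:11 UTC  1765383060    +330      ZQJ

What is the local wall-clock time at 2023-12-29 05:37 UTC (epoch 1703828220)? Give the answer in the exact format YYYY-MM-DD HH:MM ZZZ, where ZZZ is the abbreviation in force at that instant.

Query: 2023-12-29 05:37 UTC
Rule 1/5 (ZQJ, +05:30): 2023-12-29 05:21 UTC ≤ query < 2024-07-07 04:25 UTC
5·60 + 37 + 330 = 667 min
667 = 0·1440 + 667; 667 = 11·60 + 7 → 11:07, same day
→ 2023-12-29 11:07 ZQJ

2023-12-29 11:07 ZQJ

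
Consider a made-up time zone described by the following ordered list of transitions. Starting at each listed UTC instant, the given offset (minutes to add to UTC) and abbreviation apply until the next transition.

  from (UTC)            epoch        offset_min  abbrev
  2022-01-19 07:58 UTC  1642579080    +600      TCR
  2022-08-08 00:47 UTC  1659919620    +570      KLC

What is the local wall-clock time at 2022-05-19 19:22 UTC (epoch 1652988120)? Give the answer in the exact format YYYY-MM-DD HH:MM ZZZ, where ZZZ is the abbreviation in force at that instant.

Query: 2022-05-19 19:22 UTC
Rule 1/2 (TCR, +10:00): 2022-01-19 07:58 UTC ≤ query < 2022-08-08 00:47 UTC
19·60 + 22 + 600 = 1762 min
1762 = 1·1440 + 322; 322 = 5·60 + 22 → 05:22, 2022-05-19 + 1 day = 2022-05-20
→ 2022-05-20 05:22 TCR

2022-05-20 05:22 TCR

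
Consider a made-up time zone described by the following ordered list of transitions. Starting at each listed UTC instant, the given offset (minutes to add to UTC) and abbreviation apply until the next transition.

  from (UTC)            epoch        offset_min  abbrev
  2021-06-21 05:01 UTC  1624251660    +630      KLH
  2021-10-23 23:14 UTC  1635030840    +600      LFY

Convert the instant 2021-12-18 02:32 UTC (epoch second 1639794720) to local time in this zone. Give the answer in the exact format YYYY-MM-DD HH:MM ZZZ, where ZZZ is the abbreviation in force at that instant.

Query: 2021-12-18 02:32 UTC
Rule 2/2 (LFY, +10:00): 2021-10-23 23:14 UTC ≤ query < +∞
2·60 + 32 + 600 = 752 min
752 = 0·1440 + 752; 752 = 12·60 + 32 → 12:32, same day
→ 2021-12-18 12:32 LFY

2021-12-18 12:32 LFY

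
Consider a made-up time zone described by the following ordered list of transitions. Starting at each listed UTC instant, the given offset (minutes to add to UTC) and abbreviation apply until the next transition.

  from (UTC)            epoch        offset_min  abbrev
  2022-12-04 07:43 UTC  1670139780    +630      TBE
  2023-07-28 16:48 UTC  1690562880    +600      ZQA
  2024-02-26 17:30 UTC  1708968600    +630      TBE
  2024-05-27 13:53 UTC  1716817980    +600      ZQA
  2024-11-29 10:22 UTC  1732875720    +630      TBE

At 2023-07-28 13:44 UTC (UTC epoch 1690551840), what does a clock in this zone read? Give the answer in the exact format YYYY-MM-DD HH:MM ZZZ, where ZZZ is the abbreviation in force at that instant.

Query: 2023-07-28 13:44 UTC
Rule 1/5 (TBE, +10:30): 2022-12-04 07:43 UTC ≤ query < 2023-07-28 16:48 UTC
13·60 + 44 + 630 = 1454 min
1454 = 1·1440 + 14; 14 = 0·60 + 14 → 00:14, 2023-07-28 + 1 day = 2023-07-29
→ 2023-07-29 00:14 TBE

2023-07-29 00:14 TBE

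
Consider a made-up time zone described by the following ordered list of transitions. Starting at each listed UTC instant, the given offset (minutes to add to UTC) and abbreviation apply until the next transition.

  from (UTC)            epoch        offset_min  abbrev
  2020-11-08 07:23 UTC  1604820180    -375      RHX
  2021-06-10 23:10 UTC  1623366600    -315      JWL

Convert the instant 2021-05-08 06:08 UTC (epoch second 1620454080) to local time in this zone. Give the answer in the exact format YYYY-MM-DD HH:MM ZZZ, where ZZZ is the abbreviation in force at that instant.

2021-05-07 23:53 RHX

Query: 2021-05-08 06:08 UTC
Rule 1/2 (RHX, -06:15): 2020-11-08 07:23 UTC ≤ query < 2021-06-10 23:10 UTC
6·60 + 8 - 375 = -7 min
-7 = -1·1440 + 1433; 1433 = 23·60 + 53 → 23:53, 2021-05-08 - 1 day = 2021-05-07
→ 2021-05-07 23:53 RHX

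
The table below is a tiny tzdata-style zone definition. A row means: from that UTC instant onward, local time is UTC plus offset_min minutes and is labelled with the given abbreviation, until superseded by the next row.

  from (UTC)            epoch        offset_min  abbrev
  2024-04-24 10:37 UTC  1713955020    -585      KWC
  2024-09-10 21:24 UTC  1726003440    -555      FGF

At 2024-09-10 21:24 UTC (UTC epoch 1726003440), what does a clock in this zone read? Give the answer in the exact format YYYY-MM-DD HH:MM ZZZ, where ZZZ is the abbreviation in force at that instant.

2024-09-10 12:09 FGF

Query: 2024-09-10 21:24 UTC
Rule 2/2 (FGF, -09:15): 2024-09-10 21:24 UTC ≤ query < +∞
21·60 + 24 - 555 = 729 min
729 = 0·1440 + 729; 729 = 12·60 + 9 → 12:09, same day
→ 2024-09-10 12:09 FGF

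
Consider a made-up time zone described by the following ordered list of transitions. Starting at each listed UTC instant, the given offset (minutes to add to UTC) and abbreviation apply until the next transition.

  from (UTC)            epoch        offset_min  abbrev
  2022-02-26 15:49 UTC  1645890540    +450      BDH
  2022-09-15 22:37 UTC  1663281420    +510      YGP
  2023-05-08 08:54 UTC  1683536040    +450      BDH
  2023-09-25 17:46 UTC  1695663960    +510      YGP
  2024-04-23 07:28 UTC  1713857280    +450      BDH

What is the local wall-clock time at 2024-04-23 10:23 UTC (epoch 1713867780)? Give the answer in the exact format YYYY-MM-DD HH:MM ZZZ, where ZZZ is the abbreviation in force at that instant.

2024-04-23 17:53 BDH

Query: 2024-04-23 10:23 UTC
Rule 5/5 (BDH, +07:30): 2024-04-23 07:28 UTC ≤ query < +∞
10·60 + 23 + 450 = 1073 min
1073 = 0·1440 + 1073; 1073 = 17·60 + 53 → 17:53, same day
→ 2024-04-23 17:53 BDH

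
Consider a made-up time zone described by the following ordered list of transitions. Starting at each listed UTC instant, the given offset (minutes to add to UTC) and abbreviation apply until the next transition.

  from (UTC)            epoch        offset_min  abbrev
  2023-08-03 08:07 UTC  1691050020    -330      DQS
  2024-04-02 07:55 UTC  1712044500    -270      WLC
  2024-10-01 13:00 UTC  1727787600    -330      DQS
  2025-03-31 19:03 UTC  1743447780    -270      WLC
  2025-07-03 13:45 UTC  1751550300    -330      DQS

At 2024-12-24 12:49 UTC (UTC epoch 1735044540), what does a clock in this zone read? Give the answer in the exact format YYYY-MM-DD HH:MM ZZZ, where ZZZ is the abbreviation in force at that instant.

2024-12-24 07:19 DQS

Query: 2024-12-24 12:49 UTC
Rule 3/5 (DQS, -05:30): 2024-10-01 13:00 UTC ≤ query < 2025-03-31 19:03 UTC
12·60 + 49 - 330 = 439 min
439 = 0·1440 + 439; 439 = 7·60 + 19 → 07:19, same day
→ 2024-12-24 07:19 DQS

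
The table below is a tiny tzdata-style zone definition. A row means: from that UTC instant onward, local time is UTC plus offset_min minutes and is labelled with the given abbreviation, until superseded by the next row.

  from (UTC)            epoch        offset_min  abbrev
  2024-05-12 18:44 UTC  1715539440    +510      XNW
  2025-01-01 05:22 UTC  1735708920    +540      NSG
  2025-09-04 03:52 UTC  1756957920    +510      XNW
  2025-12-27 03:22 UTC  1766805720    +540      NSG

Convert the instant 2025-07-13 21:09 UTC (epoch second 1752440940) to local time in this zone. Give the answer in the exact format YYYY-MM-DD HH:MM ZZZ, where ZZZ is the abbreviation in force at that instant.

2025-07-14 06:09 NSG

Query: 2025-07-13 21:09 UTC
Rule 2/4 (NSG, +09:00): 2025-01-01 05:22 UTC ≤ query < 2025-09-04 03:52 UTC
21·60 + 9 + 540 = 1809 min
1809 = 1·1440 + 369; 369 = 6·60 + 9 → 06:09, 2025-07-13 + 1 day = 2025-07-14
→ 2025-07-14 06:09 NSG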